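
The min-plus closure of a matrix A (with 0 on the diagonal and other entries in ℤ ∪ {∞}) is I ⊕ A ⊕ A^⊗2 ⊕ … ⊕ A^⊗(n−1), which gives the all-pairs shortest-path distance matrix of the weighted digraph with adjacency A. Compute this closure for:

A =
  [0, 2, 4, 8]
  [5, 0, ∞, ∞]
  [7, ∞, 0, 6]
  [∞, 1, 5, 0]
Closure =
  [0, 2, 4, 8]
  [5, 0, 9, 13]
  [7, 7, 0, 6]
  [6, 1, 5, 0]

This is the Floyd-Warshall all-pairs shortest-path computation. For each intermediate vertex k = 0, 1, …, 3, update dist[i][j] ← min(dist[i][j], dist[i][k] + dist[k][j]). The final matrix gives, for each (i, j), the minimum total weight of any directed path from i to j (possibly empty when i = j).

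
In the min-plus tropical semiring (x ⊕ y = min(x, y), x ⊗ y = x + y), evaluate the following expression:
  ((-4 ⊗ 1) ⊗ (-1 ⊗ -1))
((-4 ⊗ 1) ⊗ (-1 ⊗ -1)) = -5

Expand innermost to outermost. Recall ⊕ takes the minimum of its arguments and ⊗ takes their sum. Working out the expression ((-4 ⊗ 1) ⊗ (-1 ⊗ -1)) gives -5.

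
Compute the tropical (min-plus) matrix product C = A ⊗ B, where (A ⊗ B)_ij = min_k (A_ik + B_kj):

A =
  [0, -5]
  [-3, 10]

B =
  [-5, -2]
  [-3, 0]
A ⊗ B =
  [-8, -5]
  [-8, -5]

Apply the min-plus product entry-by-entry:
  C[0][0] = min over k of (A[0][0] + B[0][0] = 0 + -5 = -5, A[0][1] + B[1][0] = -5 + -3 = -8) = -8 (attained at k = 1)
  C[0][1] = min over k of (A[0][0] + B[0][1] = 0 + -2 = -2, A[0][1] + B[1][1] = -5 + 0 = -5) = -5 (attained at k = 1)
  C[1][0] = min over k of (A[1][0] + B[0][0] = -3 + -5 = -8, A[1][1] + B[1][0] = 10 + -3 = 7) = -8 (attained at k = 0)
  C[1][1] = min over k of (A[1][0] + B[0][1] = -3 + -2 = -5, A[1][1] + B[1][1] = 10 + 0 = 10) = -5 (attained at k = 0)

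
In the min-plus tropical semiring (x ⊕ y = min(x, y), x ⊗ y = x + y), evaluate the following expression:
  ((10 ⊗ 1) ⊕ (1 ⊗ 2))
((10 ⊗ 1) ⊕ (1 ⊗ 2)) = 3

Expand innermost to outermost. Recall ⊕ takes the minimum of its arguments and ⊗ takes their sum. Working out the expression ((10 ⊗ 1) ⊕ (1 ⊗ 2)) gives 3.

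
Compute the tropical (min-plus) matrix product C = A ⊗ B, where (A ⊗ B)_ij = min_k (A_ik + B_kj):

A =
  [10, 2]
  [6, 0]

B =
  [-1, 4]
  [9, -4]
A ⊗ B =
  [9, -2]
  [5, -4]

Apply the min-plus product entry-by-entry:
  C[0][0] = min over k of (A[0][0] + B[0][0] = 10 + -1 = 9, A[0][1] + B[1][0] = 2 + 9 = 11) = 9 (attained at k = 0)
  C[0][1] = min over k of (A[0][0] + B[0][1] = 10 + 4 = 14, A[0][1] + B[1][1] = 2 + -4 = -2) = -2 (attained at k = 1)
  C[1][0] = min over k of (A[1][0] + B[0][0] = 6 + -1 = 5, A[1][1] + B[1][0] = 0 + 9 = 9) = 5 (attained at k = 0)
  C[1][1] = min over k of (A[1][0] + B[0][1] = 6 + 4 = 10, A[1][1] + B[1][1] = 0 + -4 = -4) = -4 (attained at k = 1)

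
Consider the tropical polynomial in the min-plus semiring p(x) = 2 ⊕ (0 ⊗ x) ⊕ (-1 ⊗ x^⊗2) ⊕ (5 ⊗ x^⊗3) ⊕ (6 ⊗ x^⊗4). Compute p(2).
p(2) = 2

A tropical monomial a ⊗ x^⊗i evaluates to a + i · x. Evaluating each term at x = 2:
  Term 0 contributes 2 + 0 · 2 = 2
  Term 1 contributes 0 + 1 · 2 = 2
  Term 2 contributes -1 + 2 · 2 = 3
  Term 3 contributes 5 + 3 · 2 = 11
  Term 4 contributes 6 + 4 · 2 = 14
p(2) = ⊕ of these = min[2, 2, 3, 11, 14] = 2.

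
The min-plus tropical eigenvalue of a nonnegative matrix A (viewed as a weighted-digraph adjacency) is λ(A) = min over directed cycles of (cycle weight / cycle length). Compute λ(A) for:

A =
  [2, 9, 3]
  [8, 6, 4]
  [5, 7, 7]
λ(A) = 2

Enumerate directed cycles and compute their means (weight / length). Sample:
  cycle 0 → 0: weight = 2, length = 1, mean = 2/1 ≈ 2.000
  cycle 1 → 1: weight = 6, length = 1, mean = 6/1 ≈ 6.000
  cycle 2 → 2: weight = 7, length = 1, mean = 7/1 ≈ 7.000
  cycle 0 → 1 → 0: weight = 17, length = 2, mean = 17/2 ≈ 8.500
  cycle 0 → 2 → 0: weight = 8, length = 2, mean = 8/2 ≈ 4.000
  cycle 1 → 0 → 1: weight = 17, length = 2, mean = 17/2 ≈ 8.500
Minimum mean = 2.000, attained e.g. along the cycle 0 → 0 with weight 2 and length 1. So λ(A) = 2/1 = 2.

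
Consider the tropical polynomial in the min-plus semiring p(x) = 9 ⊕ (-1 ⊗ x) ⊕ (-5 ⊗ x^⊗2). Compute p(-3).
p(-3) = -11

A tropical monomial a ⊗ x^⊗i evaluates to a + i · x. Evaluating each term at x = -3:
  Term 0 contributes 9 + 0 · -3 = 9
  Term 1 contributes -1 + 1 · -3 = -4
  Term 2 contributes -5 + 2 · -3 = -11
p(-3) = ⊕ of these = min[9, -4, -11] = -11.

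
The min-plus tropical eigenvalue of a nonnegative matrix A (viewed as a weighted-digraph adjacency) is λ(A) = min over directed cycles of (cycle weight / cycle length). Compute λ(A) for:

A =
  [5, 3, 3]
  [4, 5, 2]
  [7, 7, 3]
λ(A) = 3

Enumerate directed cycles and compute their means (weight / length). Sample:
  cycle 0 → 0: weight = 5, length = 1, mean = 5/1 ≈ 5.000
  cycle 1 → 1: weight = 5, length = 1, mean = 5/1 ≈ 5.000
  cycle 2 → 2: weight = 3, length = 1, mean = 3/1 ≈ 3.000
  cycle 0 → 1 → 0: weight = 7, length = 2, mean = 7/2 ≈ 3.500
  cycle 0 → 2 → 0: weight = 10, length = 2, mean = 10/2 ≈ 5.000
  cycle 1 → 0 → 1: weight = 7, length = 2, mean = 7/2 ≈ 3.500
Minimum mean = 3.000, attained e.g. along the cycle 2 → 2 with weight 3 and length 1. So λ(A) = 3/1 = 3.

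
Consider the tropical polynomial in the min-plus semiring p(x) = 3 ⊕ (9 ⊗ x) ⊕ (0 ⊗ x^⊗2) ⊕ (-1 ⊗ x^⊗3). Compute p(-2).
p(-2) = -7

A tropical monomial a ⊗ x^⊗i evaluates to a + i · x. Evaluating each term at x = -2:
  Term 0 contributes 3 + 0 · -2 = 3
  Term 1 contributes 9 + 1 · -2 = 7
  Term 2 contributes 0 + 2 · -2 = -4
  Term 3 contributes -1 + 3 · -2 = -7
p(-2) = ⊕ of these = min[3, 7, -4, -7] = -7.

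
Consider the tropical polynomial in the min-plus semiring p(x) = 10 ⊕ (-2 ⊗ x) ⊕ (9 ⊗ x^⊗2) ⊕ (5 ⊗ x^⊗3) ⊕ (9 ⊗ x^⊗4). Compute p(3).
p(3) = 1

A tropical monomial a ⊗ x^⊗i evaluates to a + i · x. Evaluating each term at x = 3:
  Term 0 contributes 10 + 0 · 3 = 10
  Term 1 contributes -2 + 1 · 3 = 1
  Term 2 contributes 9 + 2 · 3 = 15
  Term 3 contributes 5 + 3 · 3 = 14
  Term 4 contributes 9 + 4 · 3 = 21
p(3) = ⊕ of these = min[10, 1, 15, 14, 21] = 1.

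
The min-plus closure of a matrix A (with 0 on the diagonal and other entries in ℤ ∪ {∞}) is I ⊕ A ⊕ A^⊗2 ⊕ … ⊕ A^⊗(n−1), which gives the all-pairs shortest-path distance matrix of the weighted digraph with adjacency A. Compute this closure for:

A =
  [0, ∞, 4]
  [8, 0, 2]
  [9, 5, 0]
Closure =
  [0, 9, 4]
  [8, 0, 2]
  [9, 5, 0]

This is the Floyd-Warshall all-pairs shortest-path computation. For each intermediate vertex k = 0, 1, …, 2, update dist[i][j] ← min(dist[i][j], dist[i][k] + dist[k][j]). The final matrix gives, for each (i, j), the minimum total weight of any directed path from i to j (possibly empty when i = j).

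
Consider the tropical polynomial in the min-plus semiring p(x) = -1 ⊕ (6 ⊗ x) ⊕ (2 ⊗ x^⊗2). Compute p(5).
p(5) = -1

A tropical monomial a ⊗ x^⊗i evaluates to a + i · x. Evaluating each term at x = 5:
  Term 0 contributes -1 + 0 · 5 = -1
  Term 1 contributes 6 + 1 · 5 = 11
  Term 2 contributes 2 + 2 · 5 = 12
p(5) = ⊕ of these = min[-1, 11, 12] = -1.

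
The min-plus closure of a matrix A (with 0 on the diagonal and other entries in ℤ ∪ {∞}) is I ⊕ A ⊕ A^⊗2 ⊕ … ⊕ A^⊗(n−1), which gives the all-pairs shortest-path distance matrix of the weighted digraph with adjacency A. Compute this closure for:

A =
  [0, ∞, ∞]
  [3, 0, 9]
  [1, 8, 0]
Closure =
  [0, ∞, ∞]
  [3, 0, 9]
  [1, 8, 0]

This is the Floyd-Warshall all-pairs shortest-path computation. For each intermediate vertex k = 0, 1, …, 2, update dist[i][j] ← min(dist[i][j], dist[i][k] + dist[k][j]). The final matrix gives, for each (i, j), the minimum total weight of any directed path from i to j (possibly empty when i = j).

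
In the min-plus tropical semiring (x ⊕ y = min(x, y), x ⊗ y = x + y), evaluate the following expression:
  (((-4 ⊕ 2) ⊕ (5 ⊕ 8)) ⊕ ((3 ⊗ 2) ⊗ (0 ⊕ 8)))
(((-4 ⊕ 2) ⊕ (5 ⊕ 8)) ⊕ ((3 ⊗ 2) ⊗ (0 ⊕ 8))) = -4

Expand innermost to outermost. Recall ⊕ takes the minimum of its arguments and ⊗ takes their sum. Working out the expression (((-4 ⊕ 2) ⊕ (5 ⊕ 8)) ⊕ ((3 ⊗ 2) ⊗ (0 ⊕ 8))) gives -4.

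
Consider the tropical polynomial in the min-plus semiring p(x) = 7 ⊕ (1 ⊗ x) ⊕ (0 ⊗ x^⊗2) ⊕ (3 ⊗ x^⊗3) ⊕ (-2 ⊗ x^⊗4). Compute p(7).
p(7) = 7

A tropical monomial a ⊗ x^⊗i evaluates to a + i · x. Evaluating each term at x = 7:
  Term 0 contributes 7 + 0 · 7 = 7
  Term 1 contributes 1 + 1 · 7 = 8
  Term 2 contributes 0 + 2 · 7 = 14
  Term 3 contributes 3 + 3 · 7 = 24
  Term 4 contributes -2 + 4 · 7 = 26
p(7) = ⊕ of these = min[7, 8, 14, 24, 26] = 7.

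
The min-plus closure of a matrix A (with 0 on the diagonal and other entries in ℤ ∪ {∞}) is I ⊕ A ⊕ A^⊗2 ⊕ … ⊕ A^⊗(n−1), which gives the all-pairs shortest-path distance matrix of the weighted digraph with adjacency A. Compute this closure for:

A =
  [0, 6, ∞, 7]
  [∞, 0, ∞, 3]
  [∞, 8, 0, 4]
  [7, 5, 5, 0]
Closure =
  [0, 6, 12, 7]
  [10, 0, 8, 3]
  [11, 8, 0, 4]
  [7, 5, 5, 0]

This is the Floyd-Warshall all-pairs shortest-path computation. For each intermediate vertex k = 0, 1, …, 3, update dist[i][j] ← min(dist[i][j], dist[i][k] + dist[k][j]). The final matrix gives, for each (i, j), the minimum total weight of any directed path from i to j (possibly empty when i = j).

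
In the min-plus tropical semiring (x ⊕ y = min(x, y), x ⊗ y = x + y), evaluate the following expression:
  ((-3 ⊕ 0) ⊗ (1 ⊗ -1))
((-3 ⊕ 0) ⊗ (1 ⊗ -1)) = -3

Expand innermost to outermost. Recall ⊕ takes the minimum of its arguments and ⊗ takes their sum. Working out the expression ((-3 ⊕ 0) ⊗ (1 ⊗ -1)) gives -3.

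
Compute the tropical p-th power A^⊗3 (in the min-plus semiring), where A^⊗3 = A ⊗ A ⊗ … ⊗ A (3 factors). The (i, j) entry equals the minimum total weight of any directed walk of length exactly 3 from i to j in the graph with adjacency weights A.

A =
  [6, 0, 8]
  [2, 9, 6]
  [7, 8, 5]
A^⊗3 =
  [8, 2, 10]
  [4, 8, 8]
  [9, 10, 13]

Each entry (A^⊗3)_ij equals the minimum over all length-3 walks i = v_0 → v_1 → … → v_3 = j of Σ_t A[v_t][v_{t+1}]. For example, for (i, j) = (0, 2) we minimise over 9 possible intermediate vertex sequences; the minimum is 10, attained along the walk 0 → 1 → 0 → 2.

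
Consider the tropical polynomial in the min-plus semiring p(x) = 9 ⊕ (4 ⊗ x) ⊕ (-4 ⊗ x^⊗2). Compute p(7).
p(7) = 9

A tropical monomial a ⊗ x^⊗i evaluates to a + i · x. Evaluating each term at x = 7:
  Term 0 contributes 9 + 0 · 7 = 9
  Term 1 contributes 4 + 1 · 7 = 11
  Term 2 contributes -4 + 2 · 7 = 10
p(7) = ⊕ of these = min[9, 11, 10] = 9.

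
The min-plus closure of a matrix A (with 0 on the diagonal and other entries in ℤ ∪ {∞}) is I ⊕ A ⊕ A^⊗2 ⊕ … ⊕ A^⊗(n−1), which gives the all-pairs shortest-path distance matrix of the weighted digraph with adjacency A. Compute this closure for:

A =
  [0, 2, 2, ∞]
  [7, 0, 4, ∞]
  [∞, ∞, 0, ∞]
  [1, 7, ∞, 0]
Closure =
  [0, 2, 2, ∞]
  [7, 0, 4, ∞]
  [∞, ∞, 0, ∞]
  [1, 3, 3, 0]

This is the Floyd-Warshall all-pairs shortest-path computation. For each intermediate vertex k = 0, 1, …, 3, update dist[i][j] ← min(dist[i][j], dist[i][k] + dist[k][j]). The final matrix gives, for each (i, j), the minimum total weight of any directed path from i to j (possibly empty when i = j).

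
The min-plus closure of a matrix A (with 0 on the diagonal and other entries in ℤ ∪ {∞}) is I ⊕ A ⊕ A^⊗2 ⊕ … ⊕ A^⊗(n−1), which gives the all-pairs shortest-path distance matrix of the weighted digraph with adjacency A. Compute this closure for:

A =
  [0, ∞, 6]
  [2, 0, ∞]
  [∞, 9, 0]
Closure =
  [0, 15, 6]
  [2, 0, 8]
  [11, 9, 0]

This is the Floyd-Warshall all-pairs shortest-path computation. For each intermediate vertex k = 0, 1, …, 2, update dist[i][j] ← min(dist[i][j], dist[i][k] + dist[k][j]). The final matrix gives, for each (i, j), the minimum total weight of any directed path from i to j (possibly empty when i = j).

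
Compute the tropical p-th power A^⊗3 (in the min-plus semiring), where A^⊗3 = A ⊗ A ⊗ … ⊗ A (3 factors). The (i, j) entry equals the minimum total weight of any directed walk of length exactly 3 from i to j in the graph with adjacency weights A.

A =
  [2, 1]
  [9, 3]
A^⊗3 =
  [6, 5]
  [13, 9]

Each entry (A^⊗3)_ij equals the minimum over all length-3 walks i = v_0 → v_1 → … → v_3 = j of Σ_t A[v_t][v_{t+1}]. For example, for (i, j) = (0, 1) we minimise over 4 possible intermediate vertex sequences; the minimum is 5, attained along the walk 0 → 0 → 0 → 1.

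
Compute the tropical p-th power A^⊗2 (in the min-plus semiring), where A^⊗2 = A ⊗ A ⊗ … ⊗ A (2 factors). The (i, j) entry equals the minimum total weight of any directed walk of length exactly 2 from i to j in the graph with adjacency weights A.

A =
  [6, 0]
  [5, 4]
A^⊗2 =
  [5, 4]
  [9, 5]

Each entry (A^⊗2)_ij equals the minimum over all length-2 walks i = v_0 → v_1 → … → v_2 = j of Σ_t A[v_t][v_{t+1}]. For example, for (i, j) = (0, 1) we minimise over 2 possible intermediate vertex sequences; the minimum is 4, attained along the walk 0 → 1 → 1.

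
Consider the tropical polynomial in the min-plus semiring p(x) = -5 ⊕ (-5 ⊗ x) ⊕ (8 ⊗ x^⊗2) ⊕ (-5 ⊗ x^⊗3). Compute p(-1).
p(-1) = -8

A tropical monomial a ⊗ x^⊗i evaluates to a + i · x. Evaluating each term at x = -1:
  Term 0 contributes -5 + 0 · -1 = -5
  Term 1 contributes -5 + 1 · -1 = -6
  Term 2 contributes 8 + 2 · -1 = 6
  Term 3 contributes -5 + 3 · -1 = -8
p(-1) = ⊕ of these = min[-5, -6, 6, -8] = -8.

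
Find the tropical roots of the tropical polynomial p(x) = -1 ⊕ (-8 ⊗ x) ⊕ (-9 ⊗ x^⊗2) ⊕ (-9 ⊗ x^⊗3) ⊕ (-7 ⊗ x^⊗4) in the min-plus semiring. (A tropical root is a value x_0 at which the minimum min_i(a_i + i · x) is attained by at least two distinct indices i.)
Roots: {-2, 0, 1, 7}

Each tropical root is a break point of the lower envelope of the lines y = a_i + i · x (there are 5 lines, with slopes 0, 1, ..., 4). Only the lines that attain the minimum somewhere contribute to roots; other lines are dominated. Here the surviving (envelope) indices are i = 4, i = 3, i = 2, i = 1, i = 0.
Intersections between consecutive envelope lines give the roots: for adjacent envelope indices i < j the intersection is x = (a_i − a_j) / (j − i). Reading off the sorted break points: {-2, 0, 1, 7}.
Verification: at each break x_0, at least two indices attain the minimum of min_i(a_i + i · x_0).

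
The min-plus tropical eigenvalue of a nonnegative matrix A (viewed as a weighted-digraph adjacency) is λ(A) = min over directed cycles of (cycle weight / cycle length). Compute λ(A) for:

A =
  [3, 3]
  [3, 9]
λ(A) = 3

Enumerate directed cycles and compute their means (weight / length). Sample:
  cycle 0 → 0: weight = 3, length = 1, mean = 3/1 ≈ 3.000
  cycle 1 → 1: weight = 9, length = 1, mean = 9/1 ≈ 9.000
  cycle 0 → 1 → 0: weight = 6, length = 2, mean = 6/2 ≈ 3.000
  cycle 1 → 0 → 1: weight = 6, length = 2, mean = 6/2 ≈ 3.000
Minimum mean = 3.000, attained e.g. along the cycle 0 → 0 with weight 3 and length 1. So λ(A) = 3/1 = 3.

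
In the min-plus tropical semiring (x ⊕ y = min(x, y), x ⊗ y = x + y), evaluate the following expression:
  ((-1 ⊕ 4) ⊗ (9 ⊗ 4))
((-1 ⊕ 4) ⊗ (9 ⊗ 4)) = 12

Expand innermost to outermost. Recall ⊕ takes the minimum of its arguments and ⊗ takes their sum. Working out the expression ((-1 ⊕ 4) ⊗ (9 ⊗ 4)) gives 12.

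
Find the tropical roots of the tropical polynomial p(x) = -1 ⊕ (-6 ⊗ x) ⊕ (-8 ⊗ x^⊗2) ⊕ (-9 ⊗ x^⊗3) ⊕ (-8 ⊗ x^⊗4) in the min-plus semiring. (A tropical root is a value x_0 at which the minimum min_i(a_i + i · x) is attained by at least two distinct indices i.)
Roots: {-1, 1, 2, 5}

Each tropical root is a break point of the lower envelope of the lines y = a_i + i · x (there are 5 lines, with slopes 0, 1, ..., 4). Only the lines that attain the minimum somewhere contribute to roots; other lines are dominated. Here the surviving (envelope) indices are i = 4, i = 3, i = 2, i = 1, i = 0.
Intersections between consecutive envelope lines give the roots: for adjacent envelope indices i < j the intersection is x = (a_i − a_j) / (j − i). Reading off the sorted break points: {-1, 1, 2, 5}.
Verification: at each break x_0, at least two indices attain the minimum of min_i(a_i + i · x_0).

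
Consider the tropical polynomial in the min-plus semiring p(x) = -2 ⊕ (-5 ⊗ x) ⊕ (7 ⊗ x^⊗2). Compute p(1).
p(1) = -4

A tropical monomial a ⊗ x^⊗i evaluates to a + i · x. Evaluating each term at x = 1:
  Term 0 contributes -2 + 0 · 1 = -2
  Term 1 contributes -5 + 1 · 1 = -4
  Term 2 contributes 7 + 2 · 1 = 9
p(1) = ⊕ of these = min[-2, -4, 9] = -4.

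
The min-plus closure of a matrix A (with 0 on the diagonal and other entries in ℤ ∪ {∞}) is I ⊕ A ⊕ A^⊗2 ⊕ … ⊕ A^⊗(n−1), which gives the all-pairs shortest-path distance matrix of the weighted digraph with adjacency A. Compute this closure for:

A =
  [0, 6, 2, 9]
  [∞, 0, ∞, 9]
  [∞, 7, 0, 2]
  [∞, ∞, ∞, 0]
Closure =
  [0, 6, 2, 4]
  [∞, 0, ∞, 9]
  [∞, 7, 0, 2]
  [∞, ∞, ∞, 0]

This is the Floyd-Warshall all-pairs shortest-path computation. For each intermediate vertex k = 0, 1, …, 3, update dist[i][j] ← min(dist[i][j], dist[i][k] + dist[k][j]). The final matrix gives, for each (i, j), the minimum total weight of any directed path from i to j (possibly empty when i = j).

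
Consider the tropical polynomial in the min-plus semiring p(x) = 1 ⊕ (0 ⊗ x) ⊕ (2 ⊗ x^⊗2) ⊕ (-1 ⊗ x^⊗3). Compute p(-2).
p(-2) = -7

A tropical monomial a ⊗ x^⊗i evaluates to a + i · x. Evaluating each term at x = -2:
  Term 0 contributes 1 + 0 · -2 = 1
  Term 1 contributes 0 + 1 · -2 = -2
  Term 2 contributes 2 + 2 · -2 = -2
  Term 3 contributes -1 + 3 · -2 = -7
p(-2) = ⊕ of these = min[1, -2, -2, -7] = -7.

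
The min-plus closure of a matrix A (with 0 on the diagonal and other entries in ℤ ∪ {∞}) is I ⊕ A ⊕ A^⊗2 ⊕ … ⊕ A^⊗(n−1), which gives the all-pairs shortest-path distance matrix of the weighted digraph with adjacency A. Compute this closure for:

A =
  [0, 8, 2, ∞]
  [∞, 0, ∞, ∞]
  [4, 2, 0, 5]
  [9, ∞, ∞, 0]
Closure =
  [0, 4, 2, 7]
  [∞, 0, ∞, ∞]
  [4, 2, 0, 5]
  [9, 13, 11, 0]

This is the Floyd-Warshall all-pairs shortest-path computation. For each intermediate vertex k = 0, 1, …, 3, update dist[i][j] ← min(dist[i][j], dist[i][k] + dist[k][j]). The final matrix gives, for each (i, j), the minimum total weight of any directed path from i to j (possibly empty when i = j).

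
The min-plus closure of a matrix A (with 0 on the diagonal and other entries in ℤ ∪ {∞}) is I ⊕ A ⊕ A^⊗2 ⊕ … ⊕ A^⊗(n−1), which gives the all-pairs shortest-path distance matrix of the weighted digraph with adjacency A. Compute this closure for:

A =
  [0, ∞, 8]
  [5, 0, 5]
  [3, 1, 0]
Closure =
  [0, 9, 8]
  [5, 0, 5]
  [3, 1, 0]

This is the Floyd-Warshall all-pairs shortest-path computation. For each intermediate vertex k = 0, 1, …, 2, update dist[i][j] ← min(dist[i][j], dist[i][k] + dist[k][j]). The final matrix gives, for each (i, j), the minimum total weight of any directed path from i to j (possibly empty when i = j).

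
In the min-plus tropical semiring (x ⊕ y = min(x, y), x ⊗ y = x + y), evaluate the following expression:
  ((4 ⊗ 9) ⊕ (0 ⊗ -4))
((4 ⊗ 9) ⊕ (0 ⊗ -4)) = -4

Expand innermost to outermost. Recall ⊕ takes the minimum of its arguments and ⊗ takes their sum. Working out the expression ((4 ⊗ 9) ⊕ (0 ⊗ -4)) gives -4.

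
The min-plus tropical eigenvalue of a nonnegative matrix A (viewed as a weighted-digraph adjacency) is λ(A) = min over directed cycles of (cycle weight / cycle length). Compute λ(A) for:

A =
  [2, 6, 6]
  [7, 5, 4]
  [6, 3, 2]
λ(A) = 2

Enumerate directed cycles and compute their means (weight / length). Sample:
  cycle 0 → 0: weight = 2, length = 1, mean = 2/1 ≈ 2.000
  cycle 1 → 1: weight = 5, length = 1, mean = 5/1 ≈ 5.000
  cycle 2 → 2: weight = 2, length = 1, mean = 2/1 ≈ 2.000
  cycle 0 → 1 → 0: weight = 13, length = 2, mean = 13/2 ≈ 6.500
  cycle 0 → 2 → 0: weight = 12, length = 2, mean = 12/2 ≈ 6.000
  cycle 1 → 0 → 1: weight = 13, length = 2, mean = 13/2 ≈ 6.500
Minimum mean = 2.000, attained e.g. along the cycle 0 → 0 with weight 2 and length 1. So λ(A) = 2/1 = 2.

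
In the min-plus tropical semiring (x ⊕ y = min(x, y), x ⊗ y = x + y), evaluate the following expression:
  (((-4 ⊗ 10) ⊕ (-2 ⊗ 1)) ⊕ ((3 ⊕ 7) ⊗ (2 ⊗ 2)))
(((-4 ⊗ 10) ⊕ (-2 ⊗ 1)) ⊕ ((3 ⊕ 7) ⊗ (2 ⊗ 2))) = -1

Expand innermost to outermost. Recall ⊕ takes the minimum of its arguments and ⊗ takes their sum. Working out the expression (((-4 ⊗ 10) ⊕ (-2 ⊗ 1)) ⊕ ((3 ⊕ 7) ⊗ (2 ⊗ 2))) gives -1.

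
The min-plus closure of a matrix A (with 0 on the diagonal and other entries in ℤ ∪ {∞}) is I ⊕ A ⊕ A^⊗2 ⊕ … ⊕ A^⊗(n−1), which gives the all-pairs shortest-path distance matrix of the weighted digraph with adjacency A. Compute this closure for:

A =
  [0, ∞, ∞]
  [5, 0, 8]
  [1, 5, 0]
Closure =
  [0, ∞, ∞]
  [5, 0, 8]
  [1, 5, 0]

This is the Floyd-Warshall all-pairs shortest-path computation. For each intermediate vertex k = 0, 1, …, 2, update dist[i][j] ← min(dist[i][j], dist[i][k] + dist[k][j]). The final matrix gives, for each (i, j), the minimum total weight of any directed path from i to j (possibly empty when i = j).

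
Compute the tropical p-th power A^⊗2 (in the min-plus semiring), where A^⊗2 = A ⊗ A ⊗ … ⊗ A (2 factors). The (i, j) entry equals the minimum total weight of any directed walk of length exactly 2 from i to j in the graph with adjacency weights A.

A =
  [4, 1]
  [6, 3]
A^⊗2 =
  [7, 4]
  [9, 6]

Each entry (A^⊗2)_ij equals the minimum over all length-2 walks i = v_0 → v_1 → … → v_2 = j of Σ_t A[v_t][v_{t+1}]. For example, for (i, j) = (0, 1) we minimise over 2 possible intermediate vertex sequences; the minimum is 4, attained along the walk 0 → 1 → 1.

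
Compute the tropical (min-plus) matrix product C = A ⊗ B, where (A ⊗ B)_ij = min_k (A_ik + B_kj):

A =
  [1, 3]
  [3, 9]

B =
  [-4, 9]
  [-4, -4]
A ⊗ B =
  [-3, -1]
  [-1, 5]

Apply the min-plus product entry-by-entry:
  C[0][0] = min over k of (A[0][0] + B[0][0] = 1 + -4 = -3, A[0][1] + B[1][0] = 3 + -4 = -1) = -3 (attained at k = 0)
  C[0][1] = min over k of (A[0][0] + B[0][1] = 1 + 9 = 10, A[0][1] + B[1][1] = 3 + -4 = -1) = -1 (attained at k = 1)
  C[1][0] = min over k of (A[1][0] + B[0][0] = 3 + -4 = -1, A[1][1] + B[1][0] = 9 + -4 = 5) = -1 (attained at k = 0)
  C[1][1] = min over k of (A[1][0] + B[0][1] = 3 + 9 = 12, A[1][1] + B[1][1] = 9 + -4 = 5) = 5 (attained at k = 1)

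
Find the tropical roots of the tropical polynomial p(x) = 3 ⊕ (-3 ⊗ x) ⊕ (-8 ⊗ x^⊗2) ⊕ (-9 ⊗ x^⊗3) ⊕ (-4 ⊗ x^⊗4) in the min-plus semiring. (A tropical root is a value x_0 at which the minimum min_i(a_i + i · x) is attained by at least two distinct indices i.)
Roots: {-5, 1, 5, 6}

Each tropical root is a break point of the lower envelope of the lines y = a_i + i · x (there are 5 lines, with slopes 0, 1, ..., 4). Only the lines that attain the minimum somewhere contribute to roots; other lines are dominated. Here the surviving (envelope) indices are i = 4, i = 3, i = 2, i = 1, i = 0.
Intersections between consecutive envelope lines give the roots: for adjacent envelope indices i < j the intersection is x = (a_i − a_j) / (j − i). Reading off the sorted break points: {-5, 1, 5, 6}.
Verification: at each break x_0, at least two indices attain the minimum of min_i(a_i + i · x_0).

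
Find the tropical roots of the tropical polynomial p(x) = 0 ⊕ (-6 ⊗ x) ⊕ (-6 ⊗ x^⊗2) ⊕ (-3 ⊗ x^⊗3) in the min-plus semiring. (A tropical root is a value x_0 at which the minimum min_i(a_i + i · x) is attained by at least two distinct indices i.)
Roots: {-3, 0, 6}

Each tropical root is a break point of the lower envelope of the lines y = a_i + i · x (there are 4 lines, with slopes 0, 1, ..., 3). Only the lines that attain the minimum somewhere contribute to roots; other lines are dominated. Here the surviving (envelope) indices are i = 3, i = 2, i = 1, i = 0.
Intersections between consecutive envelope lines give the roots: for adjacent envelope indices i < j the intersection is x = (a_i − a_j) / (j − i). Reading off the sorted break points: {-3, 0, 6}.
Verification: at each break x_0, at least two indices attain the minimum of min_i(a_i + i · x_0).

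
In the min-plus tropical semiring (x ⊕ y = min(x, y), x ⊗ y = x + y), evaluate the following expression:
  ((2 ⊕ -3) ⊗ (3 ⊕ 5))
((2 ⊕ -3) ⊗ (3 ⊕ 5)) = 0

Expand innermost to outermost. Recall ⊕ takes the minimum of its arguments and ⊗ takes their sum. Working out the expression ((2 ⊕ -3) ⊗ (3 ⊕ 5)) gives 0.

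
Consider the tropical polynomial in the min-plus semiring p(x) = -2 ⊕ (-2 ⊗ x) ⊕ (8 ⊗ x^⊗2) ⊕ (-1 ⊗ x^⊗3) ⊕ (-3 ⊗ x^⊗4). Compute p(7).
p(7) = -2

A tropical monomial a ⊗ x^⊗i evaluates to a + i · x. Evaluating each term at x = 7:
  Term 0 contributes -2 + 0 · 7 = -2
  Term 1 contributes -2 + 1 · 7 = 5
  Term 2 contributes 8 + 2 · 7 = 22
  Term 3 contributes -1 + 3 · 7 = 20
  Term 4 contributes -3 + 4 · 7 = 25
p(7) = ⊕ of these = min[-2, 5, 22, 20, 25] = -2.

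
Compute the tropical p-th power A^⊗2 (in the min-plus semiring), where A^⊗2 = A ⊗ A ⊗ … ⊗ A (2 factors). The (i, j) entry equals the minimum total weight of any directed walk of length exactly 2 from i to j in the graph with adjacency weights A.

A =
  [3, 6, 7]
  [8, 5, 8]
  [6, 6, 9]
A^⊗2 =
  [6, 9, 10]
  [11, 10, 13]
  [9, 11, 13]

Each entry (A^⊗2)_ij equals the minimum over all length-2 walks i = v_0 → v_1 → … → v_2 = j of Σ_t A[v_t][v_{t+1}]. For example, for (i, j) = (0, 2) we minimise over 3 possible intermediate vertex sequences; the minimum is 10, attained along the walk 0 → 0 → 2.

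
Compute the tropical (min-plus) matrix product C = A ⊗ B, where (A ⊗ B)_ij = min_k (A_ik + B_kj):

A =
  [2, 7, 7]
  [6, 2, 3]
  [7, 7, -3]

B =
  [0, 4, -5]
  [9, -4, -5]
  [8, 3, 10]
A ⊗ B =
  [2, 3, -3]
  [6, -2, -3]
  [5, 0, 2]

Apply the min-plus product entry-by-entry:
  C[0][0] = min over k of (A[0][0] + B[0][0] = 2 + 0 = 2, A[0][1] + B[1][0] = 7 + 9 = 16, A[0][2] + B[2][0] = 7 + 8 = 15) = 2 (attained at k = 0)
  C[0][1] = min over k of (A[0][0] + B[0][1] = 2 + 4 = 6, A[0][1] + B[1][1] = 7 + -4 = 3, A[0][2] + B[2][1] = 7 + 3 = 10) = 3 (attained at k = 1)
  C[0][2] = min over k of (A[0][0] + B[0][2] = 2 + -5 = -3, A[0][1] + B[1][2] = 7 + -5 = 2, A[0][2] + B[2][2] = 7 + 10 = 17) = -3 (attained at k = 0)
  C[1][0] = min over k of (A[1][0] + B[0][0] = 6 + 0 = 6, A[1][1] + B[1][0] = 2 + 9 = 11, A[1][2] + B[2][0] = 3 + 8 = 11) = 6 (attained at k = 0)
  C[1][1] = min over k of (A[1][0] + B[0][1] = 6 + 4 = 10, A[1][1] + B[1][1] = 2 + -4 = -2, A[1][2] + B[2][1] = 3 + 3 = 6) = -2 (attained at k = 1)
  C[1][2] = min over k of (A[1][0] + B[0][2] = 6 + -5 = 1, A[1][1] + B[1][2] = 2 + -5 = -3, A[1][2] + B[2][2] = 3 + 10 = 13) = -3 (attained at k = 1)
  C[2][0] = min over k of (A[2][0] + B[0][0] = 7 + 0 = 7, A[2][1] + B[1][0] = 7 + 9 = 16, A[2][2] + B[2][0] = -3 + 8 = 5) = 5 (attained at k = 2)
  C[2][1] = min over k of (A[2][0] + B[0][1] = 7 + 4 = 11, A[2][1] + B[1][1] = 7 + -4 = 3, A[2][2] + B[2][1] = -3 + 3 = 0) = 0 (attained at k = 2)
  C[2][2] = min over k of (A[2][0] + B[0][2] = 7 + -5 = 2, A[2][1] + B[1][2] = 7 + -5 = 2, A[2][2] + B[2][2] = -3 + 10 = 7) = 2 (attained at k = 0)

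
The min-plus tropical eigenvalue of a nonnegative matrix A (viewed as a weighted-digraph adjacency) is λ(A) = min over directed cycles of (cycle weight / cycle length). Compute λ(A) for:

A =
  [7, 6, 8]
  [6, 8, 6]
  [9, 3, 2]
λ(A) = 2

Enumerate directed cycles and compute their means (weight / length). Sample:
  cycle 0 → 0: weight = 7, length = 1, mean = 7/1 ≈ 7.000
  cycle 1 → 1: weight = 8, length = 1, mean = 8/1 ≈ 8.000
  cycle 2 → 2: weight = 2, length = 1, mean = 2/1 ≈ 2.000
  cycle 0 → 1 → 0: weight = 12, length = 2, mean = 12/2 ≈ 6.000
  cycle 0 → 2 → 0: weight = 17, length = 2, mean = 17/2 ≈ 8.500
  cycle 1 → 0 → 1: weight = 12, length = 2, mean = 12/2 ≈ 6.000
Minimum mean = 2.000, attained e.g. along the cycle 2 → 2 with weight 2 and length 1. So λ(A) = 2/1 = 2.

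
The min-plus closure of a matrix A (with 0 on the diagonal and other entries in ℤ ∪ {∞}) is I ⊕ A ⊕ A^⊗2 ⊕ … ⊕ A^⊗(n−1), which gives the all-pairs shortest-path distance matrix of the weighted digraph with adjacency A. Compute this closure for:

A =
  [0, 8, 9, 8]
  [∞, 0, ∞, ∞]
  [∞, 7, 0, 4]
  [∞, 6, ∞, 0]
Closure =
  [0, 8, 9, 8]
  [∞, 0, ∞, ∞]
  [∞, 7, 0, 4]
  [∞, 6, ∞, 0]

This is the Floyd-Warshall all-pairs shortest-path computation. For each intermediate vertex k = 0, 1, …, 3, update dist[i][j] ← min(dist[i][j], dist[i][k] + dist[k][j]). The final matrix gives, for each (i, j), the minimum total weight of any directed path from i to j (possibly empty when i = j).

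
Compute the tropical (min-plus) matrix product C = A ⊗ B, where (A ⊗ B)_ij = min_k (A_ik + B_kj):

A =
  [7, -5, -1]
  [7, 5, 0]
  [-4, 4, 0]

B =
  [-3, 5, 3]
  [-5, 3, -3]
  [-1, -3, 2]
A ⊗ B =
  [-10, -4, -8]
  [-1, -3, 2]
  [-7, -3, -1]

Apply the min-plus product entry-by-entry:
  C[0][0] = min over k of (A[0][0] + B[0][0] = 7 + -3 = 4, A[0][1] + B[1][0] = -5 + -5 = -10, A[0][2] + B[2][0] = -1 + -1 = -2) = -10 (attained at k = 1)
  C[0][1] = min over k of (A[0][0] + B[0][1] = 7 + 5 = 12, A[0][1] + B[1][1] = -5 + 3 = -2, A[0][2] + B[2][1] = -1 + -3 = -4) = -4 (attained at k = 2)
  C[0][2] = min over k of (A[0][0] + B[0][2] = 7 + 3 = 10, A[0][1] + B[1][2] = -5 + -3 = -8, A[0][2] + B[2][2] = -1 + 2 = 1) = -8 (attained at k = 1)
  C[1][0] = min over k of (A[1][0] + B[0][0] = 7 + -3 = 4, A[1][1] + B[1][0] = 5 + -5 = 0, A[1][2] + B[2][0] = 0 + -1 = -1) = -1 (attained at k = 2)
  C[1][1] = min over k of (A[1][0] + B[0][1] = 7 + 5 = 12, A[1][1] + B[1][1] = 5 + 3 = 8, A[1][2] + B[2][1] = 0 + -3 = -3) = -3 (attained at k = 2)
  C[1][2] = min over k of (A[1][0] + B[0][2] = 7 + 3 = 10, A[1][1] + B[1][2] = 5 + -3 = 2, A[1][2] + B[2][2] = 0 + 2 = 2) = 2 (attained at k = 1)
  C[2][0] = min over k of (A[2][0] + B[0][0] = -4 + -3 = -7, A[2][1] + B[1][0] = 4 + -5 = -1, A[2][2] + B[2][0] = 0 + -1 = -1) = -7 (attained at k = 0)
  C[2][1] = min over k of (A[2][0] + B[0][1] = -4 + 5 = 1, A[2][1] + B[1][1] = 4 + 3 = 7, A[2][2] + B[2][1] = 0 + -3 = -3) = -3 (attained at k = 2)
  C[2][2] = min over k of (A[2][0] + B[0][2] = -4 + 3 = -1, A[2][1] + B[1][2] = 4 + -3 = 1, A[2][2] + B[2][2] = 0 + 2 = 2) = -1 (attained at k = 0)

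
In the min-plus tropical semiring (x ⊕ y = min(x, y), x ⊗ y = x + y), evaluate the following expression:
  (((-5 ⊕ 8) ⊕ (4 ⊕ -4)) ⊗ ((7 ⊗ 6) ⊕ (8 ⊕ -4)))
(((-5 ⊕ 8) ⊕ (4 ⊕ -4)) ⊗ ((7 ⊗ 6) ⊕ (8 ⊕ -4))) = -9

Expand innermost to outermost. Recall ⊕ takes the minimum of its arguments and ⊗ takes their sum. Working out the expression (((-5 ⊕ 8) ⊕ (4 ⊕ -4)) ⊗ ((7 ⊗ 6) ⊕ (8 ⊕ -4))) gives -9.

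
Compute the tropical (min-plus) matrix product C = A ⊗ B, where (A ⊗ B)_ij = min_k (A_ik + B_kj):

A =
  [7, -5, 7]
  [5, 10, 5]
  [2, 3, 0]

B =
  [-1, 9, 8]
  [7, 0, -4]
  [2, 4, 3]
A ⊗ B =
  [2, -5, -9]
  [4, 9, 6]
  [1, 3, -1]

Apply the min-plus product entry-by-entry:
  C[0][0] = min over k of (A[0][0] + B[0][0] = 7 + -1 = 6, A[0][1] + B[1][0] = -5 + 7 = 2, A[0][2] + B[2][0] = 7 + 2 = 9) = 2 (attained at k = 1)
  C[0][1] = min over k of (A[0][0] + B[0][1] = 7 + 9 = 16, A[0][1] + B[1][1] = -5 + 0 = -5, A[0][2] + B[2][1] = 7 + 4 = 11) = -5 (attained at k = 1)
  C[0][2] = min over k of (A[0][0] + B[0][2] = 7 + 8 = 15, A[0][1] + B[1][2] = -5 + -4 = -9, A[0][2] + B[2][2] = 7 + 3 = 10) = -9 (attained at k = 1)
  C[1][0] = min over k of (A[1][0] + B[0][0] = 5 + -1 = 4, A[1][1] + B[1][0] = 10 + 7 = 17, A[1][2] + B[2][0] = 5 + 2 = 7) = 4 (attained at k = 0)
  C[1][1] = min over k of (A[1][0] + B[0][1] = 5 + 9 = 14, A[1][1] + B[1][1] = 10 + 0 = 10, A[1][2] + B[2][1] = 5 + 4 = 9) = 9 (attained at k = 2)
  C[1][2] = min over k of (A[1][0] + B[0][2] = 5 + 8 = 13, A[1][1] + B[1][2] = 10 + -4 = 6, A[1][2] + B[2][2] = 5 + 3 = 8) = 6 (attained at k = 1)
  C[2][0] = min over k of (A[2][0] + B[0][0] = 2 + -1 = 1, A[2][1] + B[1][0] = 3 + 7 = 10, A[2][2] + B[2][0] = 0 + 2 = 2) = 1 (attained at k = 0)
  C[2][1] = min over k of (A[2][0] + B[0][1] = 2 + 9 = 11, A[2][1] + B[1][1] = 3 + 0 = 3, A[2][2] + B[2][1] = 0 + 4 = 4) = 3 (attained at k = 1)
  C[2][2] = min over k of (A[2][0] + B[0][2] = 2 + 8 = 10, A[2][1] + B[1][2] = 3 + -4 = -1, A[2][2] + B[2][2] = 0 + 3 = 3) = -1 (attained at k = 1)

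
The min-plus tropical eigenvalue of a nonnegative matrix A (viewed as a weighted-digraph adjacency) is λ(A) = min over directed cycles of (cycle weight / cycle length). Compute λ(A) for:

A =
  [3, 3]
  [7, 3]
λ(A) = 3

Enumerate directed cycles and compute their means (weight / length). Sample:
  cycle 0 → 0: weight = 3, length = 1, mean = 3/1 ≈ 3.000
  cycle 1 → 1: weight = 3, length = 1, mean = 3/1 ≈ 3.000
  cycle 0 → 1 → 0: weight = 10, length = 2, mean = 10/2 ≈ 5.000
  cycle 1 → 0 → 1: weight = 10, length = 2, mean = 10/2 ≈ 5.000
Minimum mean = 3.000, attained e.g. along the cycle 0 → 0 with weight 3 and length 1. So λ(A) = 3/1 = 3.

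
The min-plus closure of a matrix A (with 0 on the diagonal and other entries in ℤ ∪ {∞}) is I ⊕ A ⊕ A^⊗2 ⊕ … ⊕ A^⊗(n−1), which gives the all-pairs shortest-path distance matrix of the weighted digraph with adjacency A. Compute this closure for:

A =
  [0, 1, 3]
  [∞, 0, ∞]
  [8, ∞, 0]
Closure =
  [0, 1, 3]
  [∞, 0, ∞]
  [8, 9, 0]

This is the Floyd-Warshall all-pairs shortest-path computation. For each intermediate vertex k = 0, 1, …, 2, update dist[i][j] ← min(dist[i][j], dist[i][k] + dist[k][j]). The final matrix gives, for each (i, j), the minimum total weight of any directed path from i to j (possibly empty when i = j).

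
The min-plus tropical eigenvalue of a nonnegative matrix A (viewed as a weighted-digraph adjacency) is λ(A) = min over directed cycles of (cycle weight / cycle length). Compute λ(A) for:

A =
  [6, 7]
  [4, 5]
λ(A) = 5

Enumerate directed cycles and compute their means (weight / length). Sample:
  cycle 0 → 0: weight = 6, length = 1, mean = 6/1 ≈ 6.000
  cycle 1 → 1: weight = 5, length = 1, mean = 5/1 ≈ 5.000
  cycle 0 → 1 → 0: weight = 11, length = 2, mean = 11/2 ≈ 5.500
  cycle 1 → 0 → 1: weight = 11, length = 2, mean = 11/2 ≈ 5.500
Minimum mean = 5.000, attained e.g. along the cycle 1 → 1 with weight 5 and length 1. So λ(A) = 5/1 = 5.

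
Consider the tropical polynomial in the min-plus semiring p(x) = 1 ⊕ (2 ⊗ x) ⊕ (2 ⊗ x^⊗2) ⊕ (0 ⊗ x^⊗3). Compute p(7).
p(7) = 1

A tropical monomial a ⊗ x^⊗i evaluates to a + i · x. Evaluating each term at x = 7:
  Term 0 contributes 1 + 0 · 7 = 1
  Term 1 contributes 2 + 1 · 7 = 9
  Term 2 contributes 2 + 2 · 7 = 16
  Term 3 contributes 0 + 3 · 7 = 21
p(7) = ⊕ of these = min[1, 9, 16, 21] = 1.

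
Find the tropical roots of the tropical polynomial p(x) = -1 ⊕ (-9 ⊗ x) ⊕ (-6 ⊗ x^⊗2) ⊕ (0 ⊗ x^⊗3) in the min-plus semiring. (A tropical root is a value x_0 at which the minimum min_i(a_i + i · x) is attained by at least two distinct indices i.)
Roots: {-6, -3, 8}

Each tropical root is a break point of the lower envelope of the lines y = a_i + i · x (there are 4 lines, with slopes 0, 1, ..., 3). Only the lines that attain the minimum somewhere contribute to roots; other lines are dominated. Here the surviving (envelope) indices are i = 3, i = 2, i = 1, i = 0.
Intersections between consecutive envelope lines give the roots: for adjacent envelope indices i < j the intersection is x = (a_i − a_j) / (j − i). Reading off the sorted break points: {-6, -3, 8}.
Verification: at each break x_0, at least two indices attain the minimum of min_i(a_i + i · x_0).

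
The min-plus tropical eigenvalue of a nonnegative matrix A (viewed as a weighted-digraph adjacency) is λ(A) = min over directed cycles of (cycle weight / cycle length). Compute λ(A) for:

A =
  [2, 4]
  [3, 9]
λ(A) = 2

Enumerate directed cycles and compute their means (weight / length). Sample:
  cycle 0 → 0: weight = 2, length = 1, mean = 2/1 ≈ 2.000
  cycle 1 → 1: weight = 9, length = 1, mean = 9/1 ≈ 9.000
  cycle 0 → 1 → 0: weight = 7, length = 2, mean = 7/2 ≈ 3.500
  cycle 1 → 0 → 1: weight = 7, length = 2, mean = 7/2 ≈ 3.500
Minimum mean = 2.000, attained e.g. along the cycle 0 → 0 with weight 2 and length 1. So λ(A) = 2/1 = 2.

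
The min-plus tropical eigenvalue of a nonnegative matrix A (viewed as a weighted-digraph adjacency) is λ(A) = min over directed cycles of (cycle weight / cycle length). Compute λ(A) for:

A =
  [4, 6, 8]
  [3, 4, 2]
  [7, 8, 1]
λ(A) = 1

Enumerate directed cycles and compute their means (weight / length). Sample:
  cycle 0 → 0: weight = 4, length = 1, mean = 4/1 ≈ 4.000
  cycle 1 → 1: weight = 4, length = 1, mean = 4/1 ≈ 4.000
  cycle 2 → 2: weight = 1, length = 1, mean = 1/1 ≈ 1.000
  cycle 0 → 1 → 0: weight = 9, length = 2, mean = 9/2 ≈ 4.500
  cycle 0 → 2 → 0: weight = 15, length = 2, mean = 15/2 ≈ 7.500
  cycle 1 → 0 → 1: weight = 9, length = 2, mean = 9/2 ≈ 4.500
Minimum mean = 1.000, attained e.g. along the cycle 2 → 2 with weight 1 and length 1. So λ(A) = 1/1 = 1.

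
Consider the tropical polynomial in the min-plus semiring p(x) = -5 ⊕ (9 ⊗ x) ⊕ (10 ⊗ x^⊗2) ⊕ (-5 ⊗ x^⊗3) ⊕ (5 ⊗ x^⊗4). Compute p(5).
p(5) = -5

A tropical monomial a ⊗ x^⊗i evaluates to a + i · x. Evaluating each term at x = 5:
  Term 0 contributes -5 + 0 · 5 = -5
  Term 1 contributes 9 + 1 · 5 = 14
  Term 2 contributes 10 + 2 · 5 = 20
  Term 3 contributes -5 + 3 · 5 = 10
  Term 4 contributes 5 + 4 · 5 = 25
p(5) = ⊕ of these = min[-5, 14, 20, 10, 25] = -5.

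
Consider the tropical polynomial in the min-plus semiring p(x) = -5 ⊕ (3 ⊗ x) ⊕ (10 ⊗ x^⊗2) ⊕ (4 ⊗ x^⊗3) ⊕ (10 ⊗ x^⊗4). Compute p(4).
p(4) = -5

A tropical monomial a ⊗ x^⊗i evaluates to a + i · x. Evaluating each term at x = 4:
  Term 0 contributes -5 + 0 · 4 = -5
  Term 1 contributes 3 + 1 · 4 = 7
  Term 2 contributes 10 + 2 · 4 = 18
  Term 3 contributes 4 + 3 · 4 = 16
  Term 4 contributes 10 + 4 · 4 = 26
p(4) = ⊕ of these = min[-5, 7, 18, 16, 26] = -5.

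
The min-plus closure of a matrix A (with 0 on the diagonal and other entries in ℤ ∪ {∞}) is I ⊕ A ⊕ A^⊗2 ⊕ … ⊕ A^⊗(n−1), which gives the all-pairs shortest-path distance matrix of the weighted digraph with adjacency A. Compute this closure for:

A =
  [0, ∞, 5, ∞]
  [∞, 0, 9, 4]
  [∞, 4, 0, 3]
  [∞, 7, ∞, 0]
Closure =
  [0, 9, 5, 8]
  [∞, 0, 9, 4]
  [∞, 4, 0, 3]
  [∞, 7, 16, 0]

This is the Floyd-Warshall all-pairs shortest-path computation. For each intermediate vertex k = 0, 1, …, 3, update dist[i][j] ← min(dist[i][j], dist[i][k] + dist[k][j]). The final matrix gives, for each (i, j), the minimum total weight of any directed path from i to j (possibly empty when i = j).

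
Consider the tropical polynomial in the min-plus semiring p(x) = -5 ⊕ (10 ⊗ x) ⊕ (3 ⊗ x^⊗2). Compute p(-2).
p(-2) = -5

A tropical monomial a ⊗ x^⊗i evaluates to a + i · x. Evaluating each term at x = -2:
  Term 0 contributes -5 + 0 · -2 = -5
  Term 1 contributes 10 + 1 · -2 = 8
  Term 2 contributes 3 + 2 · -2 = -1
p(-2) = ⊕ of these = min[-5, 8, -1] = -5.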